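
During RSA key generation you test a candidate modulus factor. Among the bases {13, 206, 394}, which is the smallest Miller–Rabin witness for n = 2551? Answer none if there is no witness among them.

n − 1 = 2550 = 2^1 · 1275, so s = 1 and d = 1275.
Base 13: x_0 = 13^1275 mod 2551 = 1. x_0 = 1, so 13 is not a witness.
Base 206: x_0 = 206^1275 mod 2551 = 2550. x_0 = 2550 ≡ −1, so 206 is not a witness.
Base 394: x_0 = 394^1275 mod 2551 = 1. x_0 = 1, so 394 is not a witness.
No listed base is a witness for 2551.

none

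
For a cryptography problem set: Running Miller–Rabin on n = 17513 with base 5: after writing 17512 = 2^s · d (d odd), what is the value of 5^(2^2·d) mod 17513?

n − 1 = 17512 = 2^3 · 2189, so s = 3 and d = 2189.
Repeated squaring mod 17513: 5^1 ≡ 5, 5^2 ≡ 25, 5^4 ≡ 625, 5^8 ≡ 5339, 5^16 ≡ 11270, 5^32 ≡ 8624, 5^64 ≡ 13178, 5^128 ≡ 776, 5^256 ≡ 6734, 5^512 ≡ 5599, 5^1024 ≡ 531, 5^2048 ≡ 1753.
2189 = 2048 + 128 + 8 + 4 + 1, so 5^2189 ≡ 1753·776·5339·625·5 ≡ 4334 (mod 17513).
x_0 = 4334.
x_1 = 4334^2 mod 17513 = 9620.
x_2 = 9620^2 mod 17513 = 5708.

5708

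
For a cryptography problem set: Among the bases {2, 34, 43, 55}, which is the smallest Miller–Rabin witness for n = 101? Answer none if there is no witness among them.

none

n − 1 = 100 = 2^2 · 25, so s = 2 and d = 25.
Base 2: x_0 = 2^25 mod 101 = 10. x_0 is neither 1 nor 100, so continue squaring. x_1 = 10^2 mod 101 = 100. x_1 ≡ −1, so 2 is not a witness.
Base 34: x_0 = 34^25 mod 101 = 91. x_0 is neither 1 nor 100, so continue squaring. x_1 = 91^2 mod 101 = 100. x_1 ≡ −1, so 34 is not a witness.
Base 43: x_0 = 43^25 mod 101 = 100. x_0 = 100 ≡ −1, so 43 is not a witness.
Base 55: x_0 = 55^25 mod 101 = 10. x_0 is neither 1 nor 100, so continue squaring. x_1 = 10^2 mod 101 = 100. x_1 ≡ −1, so 55 is not a witness.
No listed base is a witness for 101.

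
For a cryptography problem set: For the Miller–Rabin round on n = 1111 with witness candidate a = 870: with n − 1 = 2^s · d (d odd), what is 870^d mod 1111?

1101

n − 1 = 1110 = 2^1 · 555, so s = 1 and d = 555.
Repeated squaring mod 1111: 870^1 ≡ 870, 870^2 ≡ 309, 870^4 ≡ 1046, 870^8 ≡ 892, 870^16 ≡ 188, 870^32 ≡ 903, 870^64 ≡ 1046, 870^128 ≡ 892, 870^256 ≡ 188, 870^512 ≡ 903.
555 = 512 + 32 + 8 + 2 + 1, so 870^555 ≡ 903·903·892·309·870 ≡ 1101 (mod 1111).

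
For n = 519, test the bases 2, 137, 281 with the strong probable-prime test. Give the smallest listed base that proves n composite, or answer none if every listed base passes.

n − 1 = 518 = 2^1 · 259, so s = 1 and d = 259.
Base 2: x_0 = 2^259 mod 519 = 344. x_0 ∉ {1, 518} and s = 1, so 2 is a Miller–Rabin witness and 519 is composite.
Base 137: x_0 = 137^259 mod 519 = 137. x_0 ∉ {1, 518} and s = 1, so 137 is a Miller–Rabin witness and 519 is composite.
Base 281: x_0 = 281^259 mod 519 = 65. x_0 ∉ {1, 518} and s = 1, so 281 is a Miller–Rabin witness and 519 is composite.
The smallest witness among the given bases is 2.

2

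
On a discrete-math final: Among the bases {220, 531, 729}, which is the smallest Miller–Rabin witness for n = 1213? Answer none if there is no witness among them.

n − 1 = 1212 = 2^2 · 303, so s = 2 and d = 303.
Base 220: x_0 = 220^303 mod 1213 = 495. x_0 is neither 1 nor 1212, so continue squaring. x_1 = 495^2 mod 1213 = 1212. x_1 ≡ −1, so 220 is not a witness.
Base 531: x_0 = 531^303 mod 1213 = 495. x_0 is neither 1 nor 1212, so continue squaring. x_1 = 495^2 mod 1213 = 1212. x_1 ≡ −1, so 531 is not a witness.
Base 729: x_0 = 729^303 mod 1213 = 1. x_0 = 1, so 729 is not a witness.
No listed base is a witness for 1213.

none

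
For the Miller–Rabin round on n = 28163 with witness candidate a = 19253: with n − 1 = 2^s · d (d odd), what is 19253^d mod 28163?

n − 1 = 28162 = 2^1 · 14081, so s = 1 and d = 14081.
Repeated squaring mod 28163: 19253^1 ≡ 19253, 19253^2 ≡ 24766, 19253^4 ≡ 20942, 19253^8 ≡ 13128, 19253^16 ≡ 14987, 19253^32 ≡ 10244, 19253^64 ≡ 4198, 19253^128 ≡ 21329, 19253^256 ≡ 9302, 19253^512 ≡ 10468, 19253^1024 ≡ 24954, 19253^2048 ≡ 18186, 19253^4096 ≡ 12487, 19253^8192 ≡ 14801.
14081 = 8192 + 4096 + 1024 + 512 + 256 + 1, so 19253^14081 ≡ 14801·12487·24954·10468·9302·19253 ≡ 1 (mod 28163).

1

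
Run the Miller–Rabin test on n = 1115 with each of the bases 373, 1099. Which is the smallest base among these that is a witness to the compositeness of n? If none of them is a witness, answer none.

n − 1 = 1114 = 2^1 · 557, so s = 1 and d = 557.
Base 373: x_0 = 373^557 mod 1115 = 23. x_0 ∉ {1, 1114} and s = 1, so 373 is a Miller–Rabin witness and 1115 is composite.
Base 1099: x_0 = 1099^557 mod 1115 = 859. x_0 ∉ {1, 1114} and s = 1, so 1099 is a Miller–Rabin witness and 1115 is composite.
The smallest witness among the given bases is 373.

373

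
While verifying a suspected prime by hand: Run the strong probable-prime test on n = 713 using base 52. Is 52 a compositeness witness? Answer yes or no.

yes

n − 1 = 712 = 2^3 · 89, so s = 3 and d = 89.
x_0 = 52^89 mod 713 = 282.
x_0 is neither 1 nor 712, so continue squaring.
x_1 = 282^2 mod 713 = 381.
x_2 = 381^2 mod 713 = 422.
Reached i = s−1 = 2 without hitting −1: 52 is a Miller–Rabin witness and 713 is composite.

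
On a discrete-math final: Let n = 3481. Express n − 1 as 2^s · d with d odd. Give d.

Halving: 3480 → 1740 → 870 → 435; 435 is odd.
So 3480 = 2^3 · 435.

435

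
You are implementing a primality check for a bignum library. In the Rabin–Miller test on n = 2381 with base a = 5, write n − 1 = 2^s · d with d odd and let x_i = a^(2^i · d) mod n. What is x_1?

n − 1 = 2380 = 2^2 · 595, so s = 2 and d = 595.
x_0 = 5^595 mod 2381 = 2380.
x_1 = 2380^2 mod 2381 = 1.

1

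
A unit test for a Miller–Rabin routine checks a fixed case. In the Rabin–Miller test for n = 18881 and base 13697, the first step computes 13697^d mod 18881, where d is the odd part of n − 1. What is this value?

14674

n − 1 = 18880 = 2^6 · 295, so s = 6 and d = 295.
13697^295 mod 18881 = 14674.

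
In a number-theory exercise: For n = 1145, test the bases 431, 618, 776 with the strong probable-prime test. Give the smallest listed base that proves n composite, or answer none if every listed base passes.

431

n − 1 = 1144 = 2^3 · 143, so s = 3 and d = 143.
Base 431: x_0 = 431^143 mod 1145 = 671. x_0 is neither 1 nor 1144, so continue squaring. x_1 = 671^2 mod 1145 = 256. x_2 = 256^2 mod 1145 = 271. Reached i = s−1 = 2 without hitting −1: 431 is a Miller–Rabin witness and 1145 is composite.
Base 618: x_0 = 618^143 mod 1145 = 342. x_0 is neither 1 nor 1144, so continue squaring. x_1 = 342^2 mod 1145 = 174. x_2 = 174^2 mod 1145 = 506. Reached i = s−1 = 2 without hitting −1: 618 is a Miller–Rabin witness and 1145 is composite.
Base 776: x_0 = 776^143 mod 1145 = 211. x_0 is neither 1 nor 1144, so continue squaring. x_1 = 211^2 mod 1145 = 1011. x_2 = 1011^2 mod 1145 = 781. Reached i = s−1 = 2 without hitting −1: 776 is a Miller–Rabin witness and 1145 is composite.
The smallest witness among the given bases is 431.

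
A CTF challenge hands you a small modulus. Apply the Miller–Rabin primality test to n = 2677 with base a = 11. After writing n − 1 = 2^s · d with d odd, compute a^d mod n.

1

n − 1 = 2676 = 2^2 · 669, so s = 2 and d = 669.
11^669 mod 2677 = 1.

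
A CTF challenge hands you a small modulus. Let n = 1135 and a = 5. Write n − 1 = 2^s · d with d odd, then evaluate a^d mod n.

n − 1 = 1134 = 2^1 · 567, so s = 1 and d = 567.
5^567 mod 1135 = 1110.

1110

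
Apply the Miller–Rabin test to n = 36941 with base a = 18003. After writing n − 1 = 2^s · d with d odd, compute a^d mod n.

34357

n − 1 = 36940 = 2^2 · 9235, so s = 2 and d = 9235.
18003^9235 mod 36941 = 34357.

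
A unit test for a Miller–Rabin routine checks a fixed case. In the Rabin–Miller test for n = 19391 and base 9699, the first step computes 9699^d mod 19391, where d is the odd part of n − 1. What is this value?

n − 1 = 19390 = 2^1 · 9695, so s = 1 and d = 9695.
9699^9695 mod 19391 = 19390.

19390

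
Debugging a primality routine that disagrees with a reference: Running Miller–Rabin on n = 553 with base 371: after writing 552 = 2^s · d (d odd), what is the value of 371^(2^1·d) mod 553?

238

n − 1 = 552 = 2^3 · 69, so s = 3 and d = 69.
Repeated squaring mod 553: 371^1 ≡ 371, 371^2 ≡ 497, 371^4 ≡ 371, 371^8 ≡ 497, 371^16 ≡ 371, 371^32 ≡ 497, 371^64 ≡ 371.
69 = 64 + 4 + 1, so 371^69 ≡ 371·371·371 ≡ 238 (mod 553).
x_0 = 238.
x_1 = 238^2 mod 553 = 238.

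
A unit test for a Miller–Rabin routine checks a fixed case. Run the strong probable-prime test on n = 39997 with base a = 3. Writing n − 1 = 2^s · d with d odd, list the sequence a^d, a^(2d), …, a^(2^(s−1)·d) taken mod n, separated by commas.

n − 1 = 39996 = 2^2 · 9999, so s = 2 and d = 9999.
x_0 = 3^9999 mod 39997 = 25899.
x_1 = 25899^2 mod 39997 = 8511.

25899, 8511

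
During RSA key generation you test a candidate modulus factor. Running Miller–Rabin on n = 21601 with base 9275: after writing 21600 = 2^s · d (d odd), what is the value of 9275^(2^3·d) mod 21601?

n − 1 = 21600 = 2^5 · 675, so s = 5 and d = 675.
x_0 = 9275^675 mod 21601 = 21087.
x_1 = 21087^2 mod 21601 = 4984.
x_2 = 4984^2 mod 21601 = 20707.
x_3 = 20707^2 mod 21601 = 21600.

21600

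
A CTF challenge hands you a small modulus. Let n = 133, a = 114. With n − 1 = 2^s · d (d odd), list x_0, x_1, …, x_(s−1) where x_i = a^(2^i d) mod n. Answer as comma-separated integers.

57, 57

n − 1 = 132 = 2^2 · 33, so s = 2 and d = 33.
x_0 = 114^33 mod 133 = 57.
x_1 = 57^2 mod 133 = 57.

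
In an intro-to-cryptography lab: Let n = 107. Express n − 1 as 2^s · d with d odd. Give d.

53

Halving: 106 → 53; 53 is odd.
So 106 = 2^1 · 53.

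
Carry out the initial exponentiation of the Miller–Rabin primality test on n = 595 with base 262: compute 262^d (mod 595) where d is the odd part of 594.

n − 1 = 594 = 2^1 · 297, so s = 1 and d = 297.
By repeated squaring, 262^297 ≡ 27 (mod 595).

27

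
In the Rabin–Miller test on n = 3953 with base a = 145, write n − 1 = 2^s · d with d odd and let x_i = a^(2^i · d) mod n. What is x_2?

2381

n − 1 = 3952 = 2^4 · 247, so s = 4 and d = 247.
x_0 = 145^247 mod 3953 = 2386.
x_1 = 2386^2 mod 3953 = 676.
x_2 = 676^2 mod 3953 = 2381.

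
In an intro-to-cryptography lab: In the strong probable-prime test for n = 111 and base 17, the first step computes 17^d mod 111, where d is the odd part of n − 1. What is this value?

n − 1 = 110 = 2^1 · 55, so s = 1 and d = 55.
17^55 mod 111 = 20.

20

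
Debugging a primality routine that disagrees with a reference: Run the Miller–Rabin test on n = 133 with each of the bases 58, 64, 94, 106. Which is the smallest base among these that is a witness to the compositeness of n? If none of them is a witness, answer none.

n − 1 = 132 = 2^2 · 33, so s = 2 and d = 33.
Base 58: x_0 = 58^33 mod 133 = 1. x_0 = 1, so 58 is not a witness.
Base 64: x_0 = 64^33 mod 133 = 1. x_0 = 1, so 64 is not a witness.
Base 94: x_0 = 94^33 mod 133 = 132. x_0 = 132 ≡ −1, so 94 is not a witness.
Base 106: x_0 = 106^33 mod 133 = 1. x_0 = 1, so 106 is not a witness.
No listed base is a witness for 133.

none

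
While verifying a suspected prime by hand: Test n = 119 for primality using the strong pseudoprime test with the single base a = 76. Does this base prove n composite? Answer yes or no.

yes

n − 1 = 118 = 2^1 · 59, so s = 1 and d = 59.
Repeated squaring mod 119: 76^1 ≡ 76, 76^2 ≡ 64, 76^4 ≡ 50, 76^8 ≡ 1, 76^16 ≡ 1, 76^32 ≡ 1.
59 = 32 + 16 + 8 + 2 + 1, so 76^59 ≡ 1·1·1·64·76 ≡ 104 (mod 119).
x_0 = 76^59 mod 119 = 104.
x_0 ∉ {1, 118} and s = 1, so 76 is a Miller–Rabin witness and 119 is composite.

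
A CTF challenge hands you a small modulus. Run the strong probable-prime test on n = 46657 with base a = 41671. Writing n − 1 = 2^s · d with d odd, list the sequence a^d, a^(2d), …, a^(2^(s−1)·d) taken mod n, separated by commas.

31192, 2443, 42810, 9140, 23570, 1

n − 1 = 46656 = 2^6 · 729, so s = 6 and d = 729.
x_0 = 41671^729 mod 46657 = 31192.
x_1 = 31192^2 mod 46657 = 2443.
x_2 = 2443^2 mod 46657 = 42810.
x_3 = 42810^2 mod 46657 = 9140.
x_4 = 9140^2 mod 46657 = 23570.
x_5 = 23570^2 mod 46657 = 1.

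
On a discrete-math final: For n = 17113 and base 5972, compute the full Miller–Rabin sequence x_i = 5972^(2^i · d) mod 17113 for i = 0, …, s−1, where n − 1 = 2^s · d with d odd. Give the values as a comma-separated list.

1191, 15215, 8674

n − 1 = 17112 = 2^3 · 2139, so s = 3 and d = 2139.
x_0 = 5972^2139 mod 17113 = 1191.
x_1 = 1191^2 mod 17113 = 15215.
x_2 = 15215^2 mod 17113 = 8674.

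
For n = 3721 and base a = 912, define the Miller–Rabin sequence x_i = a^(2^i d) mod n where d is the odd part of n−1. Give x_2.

550

n − 1 = 3720 = 2^3 · 465, so s = 3 and d = 465.
Repeated squaring mod 3721: 912^1 ≡ 912, 912^2 ≡ 1961, 912^4 ≡ 1728, 912^8 ≡ 1742, 912^16 ≡ 1949, 912^32 ≡ 3181, 912^64 ≡ 1362, 912^128 ≡ 1986, 912^256 ≡ 3657.
465 = 256 + 128 + 64 + 16 + 1, so 912^465 ≡ 3657·1986·1362·1949·912 ≡ 2929 (mod 3721).
x_0 = 2929.
x_1 = 2929^2 mod 3721 = 2136.
x_2 = 2136^2 mod 3721 = 550.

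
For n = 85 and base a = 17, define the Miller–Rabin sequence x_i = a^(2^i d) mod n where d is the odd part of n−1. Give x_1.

n − 1 = 84 = 2^2 · 21, so s = 2 and d = 21.
By repeated squaring, 17^21 ≡ 17 (mod 85).
x_0 = 17.
x_1 = 17^2 mod 85 = 34.

34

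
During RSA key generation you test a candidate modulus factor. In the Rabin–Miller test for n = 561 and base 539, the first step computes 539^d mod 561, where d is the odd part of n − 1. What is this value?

11

n − 1 = 560 = 2^4 · 35, so s = 4 and d = 35.
539^35 mod 561 = 11.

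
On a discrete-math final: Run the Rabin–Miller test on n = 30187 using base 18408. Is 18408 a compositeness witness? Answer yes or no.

no

n − 1 = 30186 = 2^1 · 15093, so s = 1 and d = 15093.
x_0 = 18408^15093 mod 30187 = 1.
x_0 = 1, so 18408 is not a witness.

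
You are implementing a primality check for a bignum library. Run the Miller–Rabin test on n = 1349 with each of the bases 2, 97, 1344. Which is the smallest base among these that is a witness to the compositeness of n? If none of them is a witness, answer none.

2

n − 1 = 1348 = 2^2 · 337, so s = 2 and d = 337.
Base 2: x_0 = 2^337 mod 1349 = 1257. x_0 is neither 1 nor 1348, so continue squaring. x_1 = 1257^2 mod 1349 = 370. Reached i = s−1 = 1 without hitting −1: 2 is a Miller–Rabin witness and 1349 is composite.
Base 97: x_0 = 97^337 mod 1349 = 1162. x_0 is neither 1 nor 1348, so continue squaring. x_1 = 1162^2 mod 1349 = 1244. Reached i = s−1 = 1 without hitting −1: 97 is a Miller–Rabin witness and 1349 is composite.
Base 1344: x_0 = 1344^337 mod 1349 = 401. x_0 is neither 1 nor 1348, so continue squaring. x_1 = 401^2 mod 1349 = 270. Reached i = s−1 = 1 without hitting −1: 1344 is a Miller–Rabin witness and 1349 is composite.
The smallest witness among the given bases is 2.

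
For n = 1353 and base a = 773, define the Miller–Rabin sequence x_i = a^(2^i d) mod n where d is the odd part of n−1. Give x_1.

n − 1 = 1352 = 2^3 · 169, so s = 3 and d = 169.
x_0 = 773^169 mod 1353 = 719.
x_1 = 719^2 mod 1353 = 115.

115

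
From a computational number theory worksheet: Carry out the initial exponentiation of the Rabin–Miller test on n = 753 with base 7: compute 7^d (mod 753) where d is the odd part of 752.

124

n − 1 = 752 = 2^4 · 47, so s = 4 and d = 47.
By repeated squaring, 7^47 ≡ 124 (mod 753).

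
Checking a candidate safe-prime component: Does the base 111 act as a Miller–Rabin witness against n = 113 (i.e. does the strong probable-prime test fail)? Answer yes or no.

no

n − 1 = 112 = 2^4 · 7, so s = 4 and d = 7.
Repeated squaring mod 113: 111^1 ≡ 111, 111^2 ≡ 4, 111^4 ≡ 16.
7 = 4 + 2 + 1, so 111^7 ≡ 16·4·111 ≡ 98 (mod 113).
x_0 = 111^7 mod 113 = 98.
x_0 is neither 1 nor 112, so continue squaring.
x_1 = 98^2 mod 113 = 112.
x_1 ≡ −1, so 111 is not a witness.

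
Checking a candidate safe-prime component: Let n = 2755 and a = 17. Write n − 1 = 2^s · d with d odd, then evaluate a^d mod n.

742

n − 1 = 2754 = 2^1 · 1377, so s = 1 and d = 1377.
17^1377 mod 2755 = 742.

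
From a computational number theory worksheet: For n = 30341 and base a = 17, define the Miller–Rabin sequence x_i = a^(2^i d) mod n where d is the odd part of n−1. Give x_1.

1

n − 1 = 30340 = 2^2 · 7585, so s = 2 and d = 7585.
x_0 = 17^7585 mod 30341 = 1.
x_1 = 1^2 mod 30341 = 1.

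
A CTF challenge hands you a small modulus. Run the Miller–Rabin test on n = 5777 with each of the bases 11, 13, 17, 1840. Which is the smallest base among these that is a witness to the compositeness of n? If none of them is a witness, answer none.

n − 1 = 5776 = 2^4 · 361, so s = 4 and d = 361.
Base 11: x_0 = 11^361 mod 5777 = 168. x_0 is neither 1 nor 5776, so continue squaring. x_1 = 168^2 mod 5777 = 5116. x_2 = 5116^2 mod 5777 = 3646. x_3 = 3646^2 mod 5777 = 439. Reached i = s−1 = 3 without hitting −1: 11 is a Miller–Rabin witness and 5777 is composite.
Base 13: x_0 = 13^361 mod 5777 = 1473. x_0 is neither 1 nor 5776, so continue squaring. x_1 = 1473^2 mod 5777 = 3354. x_2 = 3354^2 mod 5777 = 1497. x_3 = 1497^2 mod 5777 = 5310. Reached i = s−1 = 3 without hitting −1: 13 is a Miller–Rabin witness and 5777 is composite.
Base 17: x_0 = 17^361 mod 5777 = 4813. x_0 is neither 1 nor 5776, so continue squaring. x_1 = 4813^2 mod 5777 = 4976. x_2 = 4976^2 mod 5777 = 354. x_3 = 354^2 mod 5777 = 3999. Reached i = s−1 = 3 without hitting −1: 17 is a Miller–Rabin witness and 5777 is composite.
Base 1840: x_0 = 1840^361 mod 5777 = 2887. x_0 is neither 1 nor 5776, so continue squaring. x_1 = 2887^2 mod 5777 = 4335. x_2 = 4335^2 mod 5777 = 5421. x_3 = 5421^2 mod 5777 = 5419. Reached i = s−1 = 3 without hitting −1: 1840 is a Miller–Rabin witness and 5777 is composite.
The smallest witness among the given bases is 11.

11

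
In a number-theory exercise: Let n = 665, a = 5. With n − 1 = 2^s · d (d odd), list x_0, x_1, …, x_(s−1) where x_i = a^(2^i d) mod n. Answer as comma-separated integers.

500, 625, 270

n − 1 = 664 = 2^3 · 83, so s = 3 and d = 83.
x_0 = 5^83 mod 665 = 500.
x_1 = 500^2 mod 665 = 625.
x_2 = 625^2 mod 665 = 270.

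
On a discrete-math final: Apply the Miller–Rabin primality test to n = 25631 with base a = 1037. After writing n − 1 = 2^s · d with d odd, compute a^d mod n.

n − 1 = 25630 = 2^1 · 12815, so s = 1 and d = 12815.
1037^12815 mod 25631 = 3085.

3085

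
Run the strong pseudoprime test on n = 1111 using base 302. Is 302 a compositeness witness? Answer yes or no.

yes

n − 1 = 1110 = 2^1 · 555, so s = 1 and d = 555.
x_0 = 302^555 mod 1111 = 100.
x_0 ∉ {1, 1110} and s = 1, so 302 is a Miller–Rabin witness and 1111 is composite.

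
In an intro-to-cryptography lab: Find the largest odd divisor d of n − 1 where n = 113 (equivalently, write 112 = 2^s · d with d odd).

7

Halving: 112 → 56 → 28 → 14 → 7; 7 is odd.
So 112 = 2^4 · 7.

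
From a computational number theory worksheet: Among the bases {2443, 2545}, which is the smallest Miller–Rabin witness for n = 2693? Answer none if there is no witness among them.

none

n − 1 = 2692 = 2^2 · 673, so s = 2 and d = 673.
Base 2443: x_0 = 2443^673 mod 2693 = 2692. x_0 = 2692 ≡ −1, so 2443 is not a witness.
Base 2545: x_0 = 2545^673 mod 2693 = 859. x_0 is neither 1 nor 2692, so continue squaring. x_1 = 859^2 mod 2693 = 2692. x_1 ≡ −1, so 2545 is not a witness.
No listed base is a witness for 2693.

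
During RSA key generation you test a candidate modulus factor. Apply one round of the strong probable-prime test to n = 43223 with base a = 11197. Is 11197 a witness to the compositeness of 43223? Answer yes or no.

n − 1 = 43222 = 2^1 · 21611, so s = 1 and d = 21611.
x_0 = 11197^21611 mod 43223 = 43222.
x_0 = 43222 ≡ −1, so 11197 is not a witness.

no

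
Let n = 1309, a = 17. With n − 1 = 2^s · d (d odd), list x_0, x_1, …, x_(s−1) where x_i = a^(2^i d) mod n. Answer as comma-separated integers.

272, 680

n − 1 = 1308 = 2^2 · 327, so s = 2 and d = 327.
x_0 = 17^327 mod 1309 = 272.
x_1 = 272^2 mod 1309 = 680.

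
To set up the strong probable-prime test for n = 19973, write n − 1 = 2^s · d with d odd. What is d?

Halving: 19972 → 9986 → 4993; 4993 is odd.
So 19972 = 2^2 · 4993.

4993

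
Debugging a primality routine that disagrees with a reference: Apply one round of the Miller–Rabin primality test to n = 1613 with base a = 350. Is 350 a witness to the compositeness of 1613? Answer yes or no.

no

n − 1 = 1612 = 2^2 · 403, so s = 2 and d = 403.
x_0 = 350^403 mod 1613 = 1.
x_0 = 1, so 350 is not a witness.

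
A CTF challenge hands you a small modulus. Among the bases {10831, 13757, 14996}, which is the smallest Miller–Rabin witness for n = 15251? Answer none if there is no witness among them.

13757

n − 1 = 15250 = 2^1 · 7625, so s = 1 and d = 7625.
Base 10831: x_0 = 10831^7625 mod 15251 = 1. x_0 = 1, so 10831 is not a witness.
Base 13757: x_0 = 13757^7625 mod 15251 = 9998. x_0 ∉ {1, 15250} and s = 1, so 13757 is a Miller–Rabin witness and 15251 is composite.
Base 14996: x_0 = 14996^7625 mod 15251 = 2232. x_0 ∉ {1, 15250} and s = 1, so 14996 is a Miller–Rabin witness and 15251 is composite.
The smallest witness among the given bases is 13757.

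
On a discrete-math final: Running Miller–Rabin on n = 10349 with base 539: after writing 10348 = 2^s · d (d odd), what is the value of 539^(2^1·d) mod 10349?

n − 1 = 10348 = 2^2 · 2587, so s = 2 and d = 2587.
x_0 = 539^2587 mod 10349 = 10271.
x_1 = 10271^2 mod 10349 = 6084.

6084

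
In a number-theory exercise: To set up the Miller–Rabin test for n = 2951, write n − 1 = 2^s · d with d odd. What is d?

1475

Halving: 2950 → 1475; 1475 is odd.
So 2950 = 2^1 · 1475.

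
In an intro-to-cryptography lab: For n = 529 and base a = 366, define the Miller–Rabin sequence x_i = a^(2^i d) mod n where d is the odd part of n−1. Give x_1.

139

n − 1 = 528 = 2^4 · 33, so s = 4 and d = 33.
Repeated squaring mod 529: 366^1 ≡ 366, 366^2 ≡ 119, 366^4 ≡ 407, 366^8 ≡ 72, 366^16 ≡ 423, 366^32 ≡ 127.
33 = 32 + 1, so 366^33 ≡ 127·366 ≡ 459 (mod 529).
x_0 = 459.
x_1 = 459^2 mod 529 = 139.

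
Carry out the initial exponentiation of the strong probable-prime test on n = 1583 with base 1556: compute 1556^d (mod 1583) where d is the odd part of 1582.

n − 1 = 1582 = 2^1 · 791, so s = 1 and d = 791.
1556^791 mod 1583 = 1582.

1582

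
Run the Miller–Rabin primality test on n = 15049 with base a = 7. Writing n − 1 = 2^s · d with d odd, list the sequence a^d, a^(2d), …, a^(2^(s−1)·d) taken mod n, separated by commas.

9856, 14490, 11501

n − 1 = 15048 = 2^3 · 1881, so s = 3 and d = 1881.
x_0 = 7^1881 mod 15049 = 9856.
x_1 = 9856^2 mod 15049 = 14490.
x_2 = 14490^2 mod 15049 = 11501.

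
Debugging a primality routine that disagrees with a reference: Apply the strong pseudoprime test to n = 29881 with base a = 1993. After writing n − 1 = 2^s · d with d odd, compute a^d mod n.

23614

n − 1 = 29880 = 2^3 · 3735, so s = 3 and d = 3735.
Repeated squaring mod 29881: 1993^1 ≡ 1993, 1993^2 ≡ 27757, 1993^4 ≡ 29226, 1993^8 ≡ 10691, 1993^16 ≡ 2656, 1993^32 ≡ 2420, 1993^64 ≡ 29605, 1993^128 ≡ 16414, 1993^256 ≡ 12300, 1993^512 ≡ 2497, 1993^1024 ≡ 19761, 1993^2048 ≡ 12213.
3735 = 2048 + 1024 + 512 + 128 + 16 + 4 + 2 + 1, so 1993^3735 ≡ 12213·19761·2497·16414·2656·29226·27757·1993 ≡ 23614 (mod 29881).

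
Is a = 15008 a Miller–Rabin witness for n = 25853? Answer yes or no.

n − 1 = 25852 = 2^2 · 6463, so s = 2 and d = 6463.
Repeated squaring mod 25853: 15008^1 ≡ 15008, 15008^2 ≡ 8728, 15008^4 ≡ 15046, 15008^8 ≡ 13248, 15008^16 ≡ 19340, 15008^32 ≡ 20249, 15008^64 ≡ 19274, 15008^128 ≡ 5319, 15008^256 ≡ 8579, 15008^512 ≡ 21603, 15008^1024 ≡ 17106, 15008^2048 ≡ 10982, 15008^4096 ≡ 79.
6463 = 4096 + 2048 + 256 + 32 + 16 + 8 + 4 + 2 + 1, so 15008^6463 ≡ 79·10982·8579·20249·19340·13248·15046·8728·15008 ≡ 2767 (mod 25853).
x_0 = 15008^6463 mod 25853 = 2767.
x_0 is neither 1 nor 25852, so continue squaring.
x_1 = 2767^2 mod 25853 = 3801.
Reached i = s−1 = 1 without hitting −1: 15008 is a Miller–Rabin witness and 25853 is composite.

yes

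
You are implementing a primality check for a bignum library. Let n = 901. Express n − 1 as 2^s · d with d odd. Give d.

Halving: 900 → 450 → 225; 225 is odd.
So 900 = 2^2 · 225.

225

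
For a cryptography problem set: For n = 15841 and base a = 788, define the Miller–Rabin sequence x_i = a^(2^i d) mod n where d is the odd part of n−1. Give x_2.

218

n − 1 = 15840 = 2^5 · 495, so s = 5 and d = 495.
x_0 = 788^495 mod 15841 = 11159.
x_1 = 11159^2 mod 15841 = 13021.
x_2 = 13021^2 mod 15841 = 218.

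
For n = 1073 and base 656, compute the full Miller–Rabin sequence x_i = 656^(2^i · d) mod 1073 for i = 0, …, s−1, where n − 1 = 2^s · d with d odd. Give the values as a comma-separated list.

n − 1 = 1072 = 2^4 · 67, so s = 4 and d = 67.
x_0 = 656^67 mod 1073 = 1063.
x_1 = 1063^2 mod 1073 = 100.
x_2 = 100^2 mod 1073 = 343.
x_3 = 343^2 mod 1073 = 692.

1063, 100, 343, 692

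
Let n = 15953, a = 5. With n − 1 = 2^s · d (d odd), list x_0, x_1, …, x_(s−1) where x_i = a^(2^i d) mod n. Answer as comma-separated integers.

9350, 60, 3600, 6164

n − 1 = 15952 = 2^4 · 997, so s = 4 and d = 997.
x_0 = 5^997 mod 15953 = 9350.
x_1 = 9350^2 mod 15953 = 60.
x_2 = 60^2 mod 15953 = 3600.
x_3 = 3600^2 mod 15953 = 6164.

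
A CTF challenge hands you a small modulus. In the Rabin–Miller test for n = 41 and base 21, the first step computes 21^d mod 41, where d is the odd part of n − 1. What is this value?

n − 1 = 40 = 2^3 · 5, so s = 3 and d = 5.
21^5 mod 41 = 9.

9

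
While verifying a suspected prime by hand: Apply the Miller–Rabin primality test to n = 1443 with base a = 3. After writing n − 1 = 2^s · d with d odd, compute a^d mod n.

3

n − 1 = 1442 = 2^1 · 721, so s = 1 and d = 721.
3^721 mod 1443 = 3.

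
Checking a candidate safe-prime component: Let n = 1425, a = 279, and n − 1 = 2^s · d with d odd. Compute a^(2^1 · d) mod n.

636

n − 1 = 1424 = 2^4 · 89, so s = 4 and d = 89.
x_0 = 279^89 mod 1425 = 744.
x_1 = 744^2 mod 1425 = 636.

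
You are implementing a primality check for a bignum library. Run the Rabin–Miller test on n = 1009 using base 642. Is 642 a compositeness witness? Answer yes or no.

n − 1 = 1008 = 2^4 · 63, so s = 4 and d = 63.
By repeated squaring, 642^63 ≡ 62 (mod 1009).
x_0 = 642^63 mod 1009 = 62.
x_0 is neither 1 nor 1008, so continue squaring.
x_1 = 62^2 mod 1009 = 817.
x_2 = 817^2 mod 1009 = 540.
x_3 = 540^2 mod 1009 = 1008.
x_3 ≡ −1, so 642 is not a witness.

no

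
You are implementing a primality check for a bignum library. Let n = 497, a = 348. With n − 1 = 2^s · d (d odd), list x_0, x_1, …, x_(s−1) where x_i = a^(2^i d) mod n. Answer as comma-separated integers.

n − 1 = 496 = 2^4 · 31, so s = 4 and d = 31.
x_0 = 348^31 mod 497 = 131.
x_1 = 131^2 mod 497 = 263.
x_2 = 263^2 mod 497 = 86.
x_3 = 86^2 mod 497 = 438.

131, 263, 86, 438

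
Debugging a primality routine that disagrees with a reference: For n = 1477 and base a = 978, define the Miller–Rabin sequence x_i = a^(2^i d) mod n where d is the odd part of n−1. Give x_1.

n − 1 = 1476 = 2^2 · 369, so s = 2 and d = 369.
x_0 = 978^369 mod 1477 = 55.
x_1 = 55^2 mod 1477 = 71.

71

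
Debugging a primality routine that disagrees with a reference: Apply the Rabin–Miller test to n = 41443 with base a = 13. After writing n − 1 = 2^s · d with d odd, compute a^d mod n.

1

n − 1 = 41442 = 2^1 · 20721, so s = 1 and d = 20721.
Repeated squaring mod 41443: 13^1 ≡ 13, 13^2 ≡ 169, 13^4 ≡ 28561, 13^8 ≡ 8152, 13^16 ≡ 21975, 13^32 ≡ 6789, 13^64 ≡ 5905, 13^128 ≡ 15462, 13^256 ≡ 30220, 13^512 ≡ 10452, 13^1024 ≡ 556, 13^2048 ≡ 19035, 13^4096 ≡ 36519, 13^8192 ≡ 1621, 13^16384 ≡ 16732.
20721 = 16384 + 4096 + 128 + 64 + 32 + 16 + 1, so 13^20721 ≡ 16732·36519·15462·5905·6789·21975·13 ≡ 1 (mod 41443).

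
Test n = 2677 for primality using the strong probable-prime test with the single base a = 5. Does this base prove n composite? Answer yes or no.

n − 1 = 2676 = 2^2 · 669, so s = 2 and d = 669.
x_0 = 5^669 mod 2677 = 550.
x_0 is neither 1 nor 2676, so continue squaring.
x_1 = 550^2 mod 2677 = 2676.
x_1 ≡ −1, so 5 is not a witness.

no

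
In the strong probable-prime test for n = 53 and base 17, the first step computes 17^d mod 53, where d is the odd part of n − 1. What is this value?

52

n − 1 = 52 = 2^2 · 13, so s = 2 and d = 13.
By repeated squaring, 17^13 ≡ 52 (mod 53).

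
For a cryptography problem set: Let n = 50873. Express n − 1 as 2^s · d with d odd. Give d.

6359

Halving: 50872 → 25436 → 12718 → 6359; 6359 is odd.
So 50872 = 2^3 · 6359.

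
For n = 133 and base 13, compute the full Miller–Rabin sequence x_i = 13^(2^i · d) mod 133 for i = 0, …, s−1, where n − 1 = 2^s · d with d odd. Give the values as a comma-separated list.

n − 1 = 132 = 2^2 · 33, so s = 2 and d = 33.
x_0 = 13^33 mod 133 = 27.
x_1 = 27^2 mod 133 = 64.

27, 64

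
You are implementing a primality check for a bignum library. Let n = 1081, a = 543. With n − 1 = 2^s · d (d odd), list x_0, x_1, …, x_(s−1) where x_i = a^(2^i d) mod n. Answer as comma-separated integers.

n − 1 = 1080 = 2^3 · 135, so s = 3 and d = 135.
x_0 = 543^135 mod 1081 = 352.
x_1 = 352^2 mod 1081 = 670.
x_2 = 670^2 mod 1081 = 285.

352, 670, 285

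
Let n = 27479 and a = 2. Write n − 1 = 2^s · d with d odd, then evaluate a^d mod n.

1

n − 1 = 27478 = 2^1 · 13739, so s = 1 and d = 13739.
2^13739 mod 27479 = 1.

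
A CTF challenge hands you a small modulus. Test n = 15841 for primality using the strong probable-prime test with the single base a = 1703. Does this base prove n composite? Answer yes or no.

n − 1 = 15840 = 2^5 · 495, so s = 5 and d = 495.
Repeated squaring mod 15841: 1703^1 ≡ 1703, 1703^2 ≡ 1306, 1703^4 ≡ 10649, 1703^8 ≡ 11323, 1703^16 ≡ 9116, 1703^32 ≡ 15411, 1703^64 ≡ 10649, 1703^128 ≡ 11323, 1703^256 ≡ 9116.
495 = 256 + 128 + 64 + 32 + 8 + 4 + 2 + 1, so 1703^495 ≡ 9116·11323·10649·15411·11323·10649·1306·1703 ≡ 15065 (mod 15841).
x_0 = 1703^495 mod 15841 = 15065.
x_0 is neither 1 nor 15840, so continue squaring.
x_1 = 15065^2 mod 15841 = 218.
x_2 = 218^2 mod 15841 = 1.
x_2 = 1 but x_1 ≠ ±1, a nontrivial square root of 1 — 1703 is a witness and 15841 is composite.

yes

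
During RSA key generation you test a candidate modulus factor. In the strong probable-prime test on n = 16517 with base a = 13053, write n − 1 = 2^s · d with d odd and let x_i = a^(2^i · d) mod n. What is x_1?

n − 1 = 16516 = 2^2 · 4129, so s = 2 and d = 4129.
Repeated squaring mod 16517: 13053^1 ≡ 13053, 13053^2 ≡ 7954, 13053^4 ≡ 6006, 13053^8 ≡ 15425, 13053^16 ≡ 3240, 13053^32 ≡ 9305, 13053^64 ≡ 911, 13053^128 ≡ 4071, 13053^256 ≡ 6490, 13053^512 ≡ 1750, 13053^1024 ≡ 6855, 13053^2048 ≡ 160, 13053^4096 ≡ 9083.
4129 = 4096 + 32 + 1, so 13053^4129 ≡ 9083·9305·13053 ≡ 8124 (mod 16517).
x_0 = 8124.
x_1 = 8124^2 mod 16517 = 13961.

13961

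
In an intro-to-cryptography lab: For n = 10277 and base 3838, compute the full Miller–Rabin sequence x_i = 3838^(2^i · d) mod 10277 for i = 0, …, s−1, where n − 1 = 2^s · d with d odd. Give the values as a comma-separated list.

3183, 8644

n − 1 = 10276 = 2^2 · 2569, so s = 2 and d = 2569.
x_0 = 3838^2569 mod 10277 = 3183.
x_1 = 3183^2 mod 10277 = 8644.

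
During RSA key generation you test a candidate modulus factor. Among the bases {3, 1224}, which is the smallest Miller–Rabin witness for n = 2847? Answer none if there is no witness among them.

n − 1 = 2846 = 2^1 · 1423, so s = 1 and d = 1423.
Base 3: x_0 = 3^1423 mod 2847 = 2187. x_0 ∉ {1, 2846} and s = 1, so 3 is a Miller–Rabin witness and 2847 is composite.
Base 1224: x_0 = 1224^1423 mod 2847 = 1116. x_0 ∉ {1, 2846} and s = 1, so 1224 is a Miller–Rabin witness and 2847 is composite.
The smallest witness among the given bases is 3.

3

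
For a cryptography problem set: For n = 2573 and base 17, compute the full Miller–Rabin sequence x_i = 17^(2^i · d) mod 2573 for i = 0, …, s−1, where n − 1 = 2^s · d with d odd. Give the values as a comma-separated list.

1522, 784

n − 1 = 2572 = 2^2 · 643, so s = 2 and d = 643.
x_0 = 17^643 mod 2573 = 1522.
x_1 = 1522^2 mod 2573 = 784.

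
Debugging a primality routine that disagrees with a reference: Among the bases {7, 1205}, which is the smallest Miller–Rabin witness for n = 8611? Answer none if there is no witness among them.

7

n − 1 = 8610 = 2^1 · 4305, so s = 1 and d = 4305.
Base 7: x_0 = 7^4305 mod 8611 = 3297. x_0 ∉ {1, 8610} and s = 1, so 7 is a Miller–Rabin witness and 8611 is composite.
Base 1205: x_0 = 1205^4305 mod 8611 = 6121. x_0 ∉ {1, 8610} and s = 1, so 1205 is a Miller–Rabin witness and 8611 is composite.
The smallest witness among the given bases is 7.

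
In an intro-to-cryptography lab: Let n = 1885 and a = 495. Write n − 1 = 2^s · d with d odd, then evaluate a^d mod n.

n − 1 = 1884 = 2^2 · 471, so s = 2 and d = 471.
495^471 mod 1885 = 300.

300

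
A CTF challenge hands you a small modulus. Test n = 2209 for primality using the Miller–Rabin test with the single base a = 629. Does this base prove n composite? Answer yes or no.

n − 1 = 2208 = 2^5 · 69, so s = 5 and d = 69.
Repeated squaring mod 2209: 629^1 ≡ 629, 629^2 ≡ 230, 629^4 ≡ 2093, 629^8 ≡ 202, 629^16 ≡ 1042, 629^32 ≡ 1145, 629^64 ≡ 1088.
69 = 64 + 4 + 1, so 629^69 ≡ 1088·2093·629 ≡ 1 (mod 2209).
x_0 = 629^69 mod 2209 = 1.
x_0 = 1, so 629 is not a witness.

no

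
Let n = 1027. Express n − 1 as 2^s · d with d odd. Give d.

Halving: 1026 → 513; 513 is odd.
So 1026 = 2^1 · 513.

513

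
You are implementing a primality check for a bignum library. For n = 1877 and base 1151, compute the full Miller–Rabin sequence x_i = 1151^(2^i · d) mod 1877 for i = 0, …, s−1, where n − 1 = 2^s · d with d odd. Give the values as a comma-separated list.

1, 1

n − 1 = 1876 = 2^2 · 469, so s = 2 and d = 469.
x_0 = 1151^469 mod 1877 = 1.
x_1 = 1^2 mod 1877 = 1.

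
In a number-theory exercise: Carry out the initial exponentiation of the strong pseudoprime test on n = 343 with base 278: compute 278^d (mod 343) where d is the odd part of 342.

265

n − 1 = 342 = 2^1 · 171, so s = 1 and d = 171.
278^171 mod 343 = 265.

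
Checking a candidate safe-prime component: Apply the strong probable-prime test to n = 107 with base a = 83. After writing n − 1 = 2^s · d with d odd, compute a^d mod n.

n − 1 = 106 = 2^1 · 53, so s = 1 and d = 53.
Repeated squaring mod 107: 83^1 ≡ 83, 83^2 ≡ 41, 83^4 ≡ 76, 83^8 ≡ 105, 83^16 ≡ 4, 83^32 ≡ 16.
53 = 32 + 16 + 4 + 1, so 83^53 ≡ 16·4·76·83 ≡ 1 (mod 107).

1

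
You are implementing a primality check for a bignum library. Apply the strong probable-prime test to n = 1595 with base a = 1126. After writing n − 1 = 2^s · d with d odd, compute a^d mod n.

951

n − 1 = 1594 = 2^1 · 797, so s = 1 and d = 797.
Repeated squaring mod 1595: 1126^1 ≡ 1126, 1126^2 ≡ 1446, 1126^4 ≡ 1466, 1126^8 ≡ 691, 1126^16 ≡ 576, 1126^32 ≡ 16, 1126^64 ≡ 256, 1126^128 ≡ 141, 1126^256 ≡ 741, 1126^512 ≡ 401.
797 = 512 + 256 + 16 + 8 + 4 + 1, so 1126^797 ≡ 401·741·576·691·1466·1126 ≡ 951 (mod 1595).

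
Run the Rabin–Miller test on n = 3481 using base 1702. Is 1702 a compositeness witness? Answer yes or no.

n − 1 = 3480 = 2^3 · 435, so s = 3 and d = 435.
x_0 = 1702^435 mod 3481 = 3480.
x_0 = 3480 ≡ −1, so 1702 is not a witness.

no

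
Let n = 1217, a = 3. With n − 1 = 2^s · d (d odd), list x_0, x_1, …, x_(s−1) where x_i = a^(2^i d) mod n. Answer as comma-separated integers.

n − 1 = 1216 = 2^6 · 19, so s = 6 and d = 19.
x_0 = 3^19 mod 1217 = 910.
x_1 = 910^2 mod 1217 = 540.
x_2 = 540^2 mod 1217 = 737.
x_3 = 737^2 mod 1217 = 387.
x_4 = 387^2 mod 1217 = 78.
x_5 = 78^2 mod 1217 = 1216.

910, 540, 737, 387, 78, 1216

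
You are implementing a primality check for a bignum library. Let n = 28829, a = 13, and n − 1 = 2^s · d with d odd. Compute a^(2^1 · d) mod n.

906

n − 1 = 28828 = 2^2 · 7207, so s = 2 and d = 7207.
By repeated squaring, 13^7207 ≡ 242 (mod 28829).
x_0 = 242.
x_1 = 242^2 mod 28829 = 906.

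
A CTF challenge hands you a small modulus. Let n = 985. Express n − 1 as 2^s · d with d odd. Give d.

123

Halving: 984 → 492 → 246 → 123; 123 is odd.
So 984 = 2^3 · 123.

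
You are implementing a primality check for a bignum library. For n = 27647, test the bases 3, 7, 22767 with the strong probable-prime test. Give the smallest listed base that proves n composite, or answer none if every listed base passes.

n − 1 = 27646 = 2^1 · 13823, so s = 1 and d = 13823.
Base 3: x_0 = 3^13823 mod 27647 = 1. x_0 = 1, so 3 is not a witness.
Base 7: x_0 = 7^13823 mod 27647 = 27646. x_0 = 27646 ≡ −1, so 7 is not a witness.
Base 22767: x_0 = 22767^13823 mod 27647 = 1. x_0 = 1, so 22767 is not a witness.
No listed base is a witness for 27647.

none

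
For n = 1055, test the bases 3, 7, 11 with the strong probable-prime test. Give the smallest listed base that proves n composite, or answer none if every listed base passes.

3

n − 1 = 1054 = 2^1 · 527, so s = 1 and d = 527.
Base 3: x_0 = 3^527 mod 1055 = 202. x_0 ∉ {1, 1054} and s = 1, so 3 is a Miller–Rabin witness and 1055 is composite.
Base 7: x_0 = 7^527 mod 1055 = 373. x_0 ∉ {1, 1054} and s = 1, so 7 is a Miller–Rabin witness and 1055 is composite.
Base 11: x_0 = 11^527 mod 1055 = 121. x_0 ∉ {1, 1054} and s = 1, so 11 is a Miller–Rabin witness and 1055 is composite.
The smallest witness among the given bases is 3.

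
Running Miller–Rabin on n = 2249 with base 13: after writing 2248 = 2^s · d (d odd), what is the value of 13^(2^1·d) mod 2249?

52

n − 1 = 2248 = 2^3 · 281, so s = 3 and d = 281.
Repeated squaring mod 2249: 13^1 ≡ 13, 13^2 ≡ 169, 13^4 ≡ 1573, 13^8 ≡ 429, 13^16 ≡ 1872, 13^32 ≡ 442, 13^64 ≡ 1950, 13^128 ≡ 1690, 13^256 ≡ 2119.
281 = 256 + 16 + 8 + 1, so 13^281 ≡ 2119·1872·429·13 ≡ 1053 (mod 2249).
x_0 = 1053.
x_1 = 1053^2 mod 2249 = 52.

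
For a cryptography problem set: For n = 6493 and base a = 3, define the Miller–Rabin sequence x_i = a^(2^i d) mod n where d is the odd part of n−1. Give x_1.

563

n − 1 = 6492 = 2^2 · 1623, so s = 2 and d = 1623.
x_0 = 3^1623 mod 6493 = 6409.
x_1 = 6409^2 mod 6493 = 563.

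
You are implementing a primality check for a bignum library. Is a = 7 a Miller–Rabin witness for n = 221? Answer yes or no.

yes

n − 1 = 220 = 2^2 · 55, so s = 2 and d = 55.
x_0 = 7^55 mod 221 = 97.
x_0 is neither 1 nor 220, so continue squaring.
x_1 = 97^2 mod 221 = 127.
Reached i = s−1 = 1 without hitting −1: 7 is a Miller–Rabin witness and 221 is composite.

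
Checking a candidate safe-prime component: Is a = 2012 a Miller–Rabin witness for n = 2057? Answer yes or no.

yes

n − 1 = 2056 = 2^3 · 257, so s = 3 and d = 257.
x_0 = 2012^257 mod 2057 = 1638.
x_0 is neither 1 nor 2056, so continue squaring.
x_1 = 1638^2 mod 2057 = 716.
x_2 = 716^2 mod 2057 = 463.
Reached i = s−1 = 2 without hitting −1: 2012 is a Miller–Rabin witness and 2057 is composite.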